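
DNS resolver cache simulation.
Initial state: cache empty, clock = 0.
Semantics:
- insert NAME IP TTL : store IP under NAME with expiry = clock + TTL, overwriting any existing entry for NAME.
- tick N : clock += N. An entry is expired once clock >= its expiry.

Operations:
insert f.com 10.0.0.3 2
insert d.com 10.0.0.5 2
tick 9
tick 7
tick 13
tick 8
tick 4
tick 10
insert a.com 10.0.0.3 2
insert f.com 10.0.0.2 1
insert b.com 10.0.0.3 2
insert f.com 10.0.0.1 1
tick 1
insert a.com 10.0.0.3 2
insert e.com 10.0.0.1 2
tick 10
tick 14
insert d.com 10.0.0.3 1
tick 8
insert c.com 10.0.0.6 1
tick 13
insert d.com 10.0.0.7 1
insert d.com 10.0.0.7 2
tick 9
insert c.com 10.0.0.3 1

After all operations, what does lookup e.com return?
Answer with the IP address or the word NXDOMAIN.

Op 1: insert f.com -> 10.0.0.3 (expiry=0+2=2). clock=0
Op 2: insert d.com -> 10.0.0.5 (expiry=0+2=2). clock=0
Op 3: tick 9 -> clock=9. purged={d.com,f.com}
Op 4: tick 7 -> clock=16.
Op 5: tick 13 -> clock=29.
Op 6: tick 8 -> clock=37.
Op 7: tick 4 -> clock=41.
Op 8: tick 10 -> clock=51.
Op 9: insert a.com -> 10.0.0.3 (expiry=51+2=53). clock=51
Op 10: insert f.com -> 10.0.0.2 (expiry=51+1=52). clock=51
Op 11: insert b.com -> 10.0.0.3 (expiry=51+2=53). clock=51
Op 12: insert f.com -> 10.0.0.1 (expiry=51+1=52). clock=51
Op 13: tick 1 -> clock=52. purged={f.com}
Op 14: insert a.com -> 10.0.0.3 (expiry=52+2=54). clock=52
Op 15: insert e.com -> 10.0.0.1 (expiry=52+2=54). clock=52
Op 16: tick 10 -> clock=62. purged={a.com,b.com,e.com}
Op 17: tick 14 -> clock=76.
Op 18: insert d.com -> 10.0.0.3 (expiry=76+1=77). clock=76
Op 19: tick 8 -> clock=84. purged={d.com}
Op 20: insert c.com -> 10.0.0.6 (expiry=84+1=85). clock=84
Op 21: tick 13 -> clock=97. purged={c.com}
Op 22: insert d.com -> 10.0.0.7 (expiry=97+1=98). clock=97
Op 23: insert d.com -> 10.0.0.7 (expiry=97+2=99). clock=97
Op 24: tick 9 -> clock=106. purged={d.com}
Op 25: insert c.com -> 10.0.0.3 (expiry=106+1=107). clock=106
lookup e.com: not in cache (expired or never inserted)

Answer: NXDOMAIN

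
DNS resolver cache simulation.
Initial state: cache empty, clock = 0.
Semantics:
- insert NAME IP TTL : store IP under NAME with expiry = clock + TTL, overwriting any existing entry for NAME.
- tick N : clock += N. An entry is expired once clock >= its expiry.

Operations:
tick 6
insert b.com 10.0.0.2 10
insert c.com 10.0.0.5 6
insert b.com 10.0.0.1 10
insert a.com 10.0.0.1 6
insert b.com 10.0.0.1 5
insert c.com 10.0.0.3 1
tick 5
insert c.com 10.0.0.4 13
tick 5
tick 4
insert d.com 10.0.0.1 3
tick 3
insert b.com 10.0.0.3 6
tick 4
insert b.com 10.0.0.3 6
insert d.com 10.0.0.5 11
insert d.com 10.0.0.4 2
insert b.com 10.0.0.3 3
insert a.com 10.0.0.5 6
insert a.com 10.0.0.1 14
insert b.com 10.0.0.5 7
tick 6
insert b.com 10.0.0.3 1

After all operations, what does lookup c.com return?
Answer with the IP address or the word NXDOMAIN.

Op 1: tick 6 -> clock=6.
Op 2: insert b.com -> 10.0.0.2 (expiry=6+10=16). clock=6
Op 3: insert c.com -> 10.0.0.5 (expiry=6+6=12). clock=6
Op 4: insert b.com -> 10.0.0.1 (expiry=6+10=16). clock=6
Op 5: insert a.com -> 10.0.0.1 (expiry=6+6=12). clock=6
Op 6: insert b.com -> 10.0.0.1 (expiry=6+5=11). clock=6
Op 7: insert c.com -> 10.0.0.3 (expiry=6+1=7). clock=6
Op 8: tick 5 -> clock=11. purged={b.com,c.com}
Op 9: insert c.com -> 10.0.0.4 (expiry=11+13=24). clock=11
Op 10: tick 5 -> clock=16. purged={a.com}
Op 11: tick 4 -> clock=20.
Op 12: insert d.com -> 10.0.0.1 (expiry=20+3=23). clock=20
Op 13: tick 3 -> clock=23. purged={d.com}
Op 14: insert b.com -> 10.0.0.3 (expiry=23+6=29). clock=23
Op 15: tick 4 -> clock=27. purged={c.com}
Op 16: insert b.com -> 10.0.0.3 (expiry=27+6=33). clock=27
Op 17: insert d.com -> 10.0.0.5 (expiry=27+11=38). clock=27
Op 18: insert d.com -> 10.0.0.4 (expiry=27+2=29). clock=27
Op 19: insert b.com -> 10.0.0.3 (expiry=27+3=30). clock=27
Op 20: insert a.com -> 10.0.0.5 (expiry=27+6=33). clock=27
Op 21: insert a.com -> 10.0.0.1 (expiry=27+14=41). clock=27
Op 22: insert b.com -> 10.0.0.5 (expiry=27+7=34). clock=27
Op 23: tick 6 -> clock=33. purged={d.com}
Op 24: insert b.com -> 10.0.0.3 (expiry=33+1=34). clock=33
lookup c.com: not in cache (expired or never inserted)

Answer: NXDOMAIN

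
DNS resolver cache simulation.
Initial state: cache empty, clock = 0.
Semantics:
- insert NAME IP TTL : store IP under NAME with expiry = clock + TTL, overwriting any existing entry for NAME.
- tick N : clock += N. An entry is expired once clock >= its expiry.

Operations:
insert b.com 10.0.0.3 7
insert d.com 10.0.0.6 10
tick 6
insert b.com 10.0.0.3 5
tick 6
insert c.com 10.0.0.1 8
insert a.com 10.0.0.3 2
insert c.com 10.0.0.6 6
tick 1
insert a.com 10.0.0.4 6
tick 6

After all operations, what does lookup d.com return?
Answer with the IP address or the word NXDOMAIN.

Answer: NXDOMAIN

Derivation:
Op 1: insert b.com -> 10.0.0.3 (expiry=0+7=7). clock=0
Op 2: insert d.com -> 10.0.0.6 (expiry=0+10=10). clock=0
Op 3: tick 6 -> clock=6.
Op 4: insert b.com -> 10.0.0.3 (expiry=6+5=11). clock=6
Op 5: tick 6 -> clock=12. purged={b.com,d.com}
Op 6: insert c.com -> 10.0.0.1 (expiry=12+8=20). clock=12
Op 7: insert a.com -> 10.0.0.3 (expiry=12+2=14). clock=12
Op 8: insert c.com -> 10.0.0.6 (expiry=12+6=18). clock=12
Op 9: tick 1 -> clock=13.
Op 10: insert a.com -> 10.0.0.4 (expiry=13+6=19). clock=13
Op 11: tick 6 -> clock=19. purged={a.com,c.com}
lookup d.com: not in cache (expired or never inserted)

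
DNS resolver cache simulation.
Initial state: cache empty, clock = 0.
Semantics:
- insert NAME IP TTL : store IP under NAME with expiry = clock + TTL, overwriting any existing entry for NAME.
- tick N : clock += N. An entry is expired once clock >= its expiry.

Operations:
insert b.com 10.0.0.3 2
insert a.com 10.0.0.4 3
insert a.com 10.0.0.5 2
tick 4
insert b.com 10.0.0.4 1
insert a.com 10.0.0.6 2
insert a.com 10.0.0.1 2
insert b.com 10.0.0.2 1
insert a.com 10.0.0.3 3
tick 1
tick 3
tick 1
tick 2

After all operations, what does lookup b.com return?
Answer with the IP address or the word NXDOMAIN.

Answer: NXDOMAIN

Derivation:
Op 1: insert b.com -> 10.0.0.3 (expiry=0+2=2). clock=0
Op 2: insert a.com -> 10.0.0.4 (expiry=0+3=3). clock=0
Op 3: insert a.com -> 10.0.0.5 (expiry=0+2=2). clock=0
Op 4: tick 4 -> clock=4. purged={a.com,b.com}
Op 5: insert b.com -> 10.0.0.4 (expiry=4+1=5). clock=4
Op 6: insert a.com -> 10.0.0.6 (expiry=4+2=6). clock=4
Op 7: insert a.com -> 10.0.0.1 (expiry=4+2=6). clock=4
Op 8: insert b.com -> 10.0.0.2 (expiry=4+1=5). clock=4
Op 9: insert a.com -> 10.0.0.3 (expiry=4+3=7). clock=4
Op 10: tick 1 -> clock=5. purged={b.com}
Op 11: tick 3 -> clock=8. purged={a.com}
Op 12: tick 1 -> clock=9.
Op 13: tick 2 -> clock=11.
lookup b.com: not in cache (expired or never inserted)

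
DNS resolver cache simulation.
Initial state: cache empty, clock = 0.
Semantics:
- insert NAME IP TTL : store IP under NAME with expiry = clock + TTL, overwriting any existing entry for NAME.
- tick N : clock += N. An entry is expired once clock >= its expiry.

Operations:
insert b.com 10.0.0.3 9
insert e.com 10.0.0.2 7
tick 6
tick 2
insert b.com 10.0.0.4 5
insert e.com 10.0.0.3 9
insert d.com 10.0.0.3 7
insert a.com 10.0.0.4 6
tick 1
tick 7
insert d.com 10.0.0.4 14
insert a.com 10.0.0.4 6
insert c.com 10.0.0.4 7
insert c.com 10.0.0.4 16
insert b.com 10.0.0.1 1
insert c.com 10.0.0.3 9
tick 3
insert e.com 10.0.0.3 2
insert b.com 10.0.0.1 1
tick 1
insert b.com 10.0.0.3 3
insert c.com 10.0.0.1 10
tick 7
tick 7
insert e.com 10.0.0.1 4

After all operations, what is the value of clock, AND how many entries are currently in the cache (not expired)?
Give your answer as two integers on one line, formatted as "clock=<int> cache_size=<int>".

Op 1: insert b.com -> 10.0.0.3 (expiry=0+9=9). clock=0
Op 2: insert e.com -> 10.0.0.2 (expiry=0+7=7). clock=0
Op 3: tick 6 -> clock=6.
Op 4: tick 2 -> clock=8. purged={e.com}
Op 5: insert b.com -> 10.0.0.4 (expiry=8+5=13). clock=8
Op 6: insert e.com -> 10.0.0.3 (expiry=8+9=17). clock=8
Op 7: insert d.com -> 10.0.0.3 (expiry=8+7=15). clock=8
Op 8: insert a.com -> 10.0.0.4 (expiry=8+6=14). clock=8
Op 9: tick 1 -> clock=9.
Op 10: tick 7 -> clock=16. purged={a.com,b.com,d.com}
Op 11: insert d.com -> 10.0.0.4 (expiry=16+14=30). clock=16
Op 12: insert a.com -> 10.0.0.4 (expiry=16+6=22). clock=16
Op 13: insert c.com -> 10.0.0.4 (expiry=16+7=23). clock=16
Op 14: insert c.com -> 10.0.0.4 (expiry=16+16=32). clock=16
Op 15: insert b.com -> 10.0.0.1 (expiry=16+1=17). clock=16
Op 16: insert c.com -> 10.0.0.3 (expiry=16+9=25). clock=16
Op 17: tick 3 -> clock=19. purged={b.com,e.com}
Op 18: insert e.com -> 10.0.0.3 (expiry=19+2=21). clock=19
Op 19: insert b.com -> 10.0.0.1 (expiry=19+1=20). clock=19
Op 20: tick 1 -> clock=20. purged={b.com}
Op 21: insert b.com -> 10.0.0.3 (expiry=20+3=23). clock=20
Op 22: insert c.com -> 10.0.0.1 (expiry=20+10=30). clock=20
Op 23: tick 7 -> clock=27. purged={a.com,b.com,e.com}
Op 24: tick 7 -> clock=34. purged={c.com,d.com}
Op 25: insert e.com -> 10.0.0.1 (expiry=34+4=38). clock=34
Final clock = 34
Final cache (unexpired): {e.com} -> size=1

Answer: clock=34 cache_size=1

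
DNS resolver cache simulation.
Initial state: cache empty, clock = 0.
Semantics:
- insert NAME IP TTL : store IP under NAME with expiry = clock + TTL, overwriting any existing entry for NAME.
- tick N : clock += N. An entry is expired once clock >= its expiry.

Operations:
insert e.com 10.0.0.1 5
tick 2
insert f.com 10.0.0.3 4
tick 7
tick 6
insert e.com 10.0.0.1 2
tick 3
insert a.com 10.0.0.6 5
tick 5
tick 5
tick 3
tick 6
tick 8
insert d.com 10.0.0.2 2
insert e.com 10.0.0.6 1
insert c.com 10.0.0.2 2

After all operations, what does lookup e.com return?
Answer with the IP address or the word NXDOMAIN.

Answer: 10.0.0.6

Derivation:
Op 1: insert e.com -> 10.0.0.1 (expiry=0+5=5). clock=0
Op 2: tick 2 -> clock=2.
Op 3: insert f.com -> 10.0.0.3 (expiry=2+4=6). clock=2
Op 4: tick 7 -> clock=9. purged={e.com,f.com}
Op 5: tick 6 -> clock=15.
Op 6: insert e.com -> 10.0.0.1 (expiry=15+2=17). clock=15
Op 7: tick 3 -> clock=18. purged={e.com}
Op 8: insert a.com -> 10.0.0.6 (expiry=18+5=23). clock=18
Op 9: tick 5 -> clock=23. purged={a.com}
Op 10: tick 5 -> clock=28.
Op 11: tick 3 -> clock=31.
Op 12: tick 6 -> clock=37.
Op 13: tick 8 -> clock=45.
Op 14: insert d.com -> 10.0.0.2 (expiry=45+2=47). clock=45
Op 15: insert e.com -> 10.0.0.6 (expiry=45+1=46). clock=45
Op 16: insert c.com -> 10.0.0.2 (expiry=45+2=47). clock=45
lookup e.com: present, ip=10.0.0.6 expiry=46 > clock=45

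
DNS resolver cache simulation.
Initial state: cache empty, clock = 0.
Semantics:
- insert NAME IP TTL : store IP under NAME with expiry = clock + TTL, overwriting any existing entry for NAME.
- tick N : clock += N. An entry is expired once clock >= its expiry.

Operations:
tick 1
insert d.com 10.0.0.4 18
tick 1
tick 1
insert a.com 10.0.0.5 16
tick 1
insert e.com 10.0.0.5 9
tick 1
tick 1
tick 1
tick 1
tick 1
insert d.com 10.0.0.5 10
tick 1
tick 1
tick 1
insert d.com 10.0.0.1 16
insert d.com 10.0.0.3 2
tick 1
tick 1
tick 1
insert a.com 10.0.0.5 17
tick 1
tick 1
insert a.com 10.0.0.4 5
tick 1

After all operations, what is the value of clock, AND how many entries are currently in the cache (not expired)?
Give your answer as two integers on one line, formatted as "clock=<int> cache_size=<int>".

Answer: clock=18 cache_size=1

Derivation:
Op 1: tick 1 -> clock=1.
Op 2: insert d.com -> 10.0.0.4 (expiry=1+18=19). clock=1
Op 3: tick 1 -> clock=2.
Op 4: tick 1 -> clock=3.
Op 5: insert a.com -> 10.0.0.5 (expiry=3+16=19). clock=3
Op 6: tick 1 -> clock=4.
Op 7: insert e.com -> 10.0.0.5 (expiry=4+9=13). clock=4
Op 8: tick 1 -> clock=5.
Op 9: tick 1 -> clock=6.
Op 10: tick 1 -> clock=7.
Op 11: tick 1 -> clock=8.
Op 12: tick 1 -> clock=9.
Op 13: insert d.com -> 10.0.0.5 (expiry=9+10=19). clock=9
Op 14: tick 1 -> clock=10.
Op 15: tick 1 -> clock=11.
Op 16: tick 1 -> clock=12.
Op 17: insert d.com -> 10.0.0.1 (expiry=12+16=28). clock=12
Op 18: insert d.com -> 10.0.0.3 (expiry=12+2=14). clock=12
Op 19: tick 1 -> clock=13. purged={e.com}
Op 20: tick 1 -> clock=14. purged={d.com}
Op 21: tick 1 -> clock=15.
Op 22: insert a.com -> 10.0.0.5 (expiry=15+17=32). clock=15
Op 23: tick 1 -> clock=16.
Op 24: tick 1 -> clock=17.
Op 25: insert a.com -> 10.0.0.4 (expiry=17+5=22). clock=17
Op 26: tick 1 -> clock=18.
Final clock = 18
Final cache (unexpired): {a.com} -> size=1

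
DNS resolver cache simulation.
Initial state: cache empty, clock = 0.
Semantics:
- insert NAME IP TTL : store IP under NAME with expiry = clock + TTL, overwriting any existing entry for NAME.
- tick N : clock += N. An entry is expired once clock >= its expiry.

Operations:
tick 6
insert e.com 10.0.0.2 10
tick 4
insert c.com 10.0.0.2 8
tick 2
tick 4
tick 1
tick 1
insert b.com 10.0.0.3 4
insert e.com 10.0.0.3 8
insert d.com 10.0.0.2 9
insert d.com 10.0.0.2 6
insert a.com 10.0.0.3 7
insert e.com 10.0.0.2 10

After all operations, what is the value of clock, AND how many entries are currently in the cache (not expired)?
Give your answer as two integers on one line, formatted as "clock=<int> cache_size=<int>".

Answer: clock=18 cache_size=4

Derivation:
Op 1: tick 6 -> clock=6.
Op 2: insert e.com -> 10.0.0.2 (expiry=6+10=16). clock=6
Op 3: tick 4 -> clock=10.
Op 4: insert c.com -> 10.0.0.2 (expiry=10+8=18). clock=10
Op 5: tick 2 -> clock=12.
Op 6: tick 4 -> clock=16. purged={e.com}
Op 7: tick 1 -> clock=17.
Op 8: tick 1 -> clock=18. purged={c.com}
Op 9: insert b.com -> 10.0.0.3 (expiry=18+4=22). clock=18
Op 10: insert e.com -> 10.0.0.3 (expiry=18+8=26). clock=18
Op 11: insert d.com -> 10.0.0.2 (expiry=18+9=27). clock=18
Op 12: insert d.com -> 10.0.0.2 (expiry=18+6=24). clock=18
Op 13: insert a.com -> 10.0.0.3 (expiry=18+7=25). clock=18
Op 14: insert e.com -> 10.0.0.2 (expiry=18+10=28). clock=18
Final clock = 18
Final cache (unexpired): {a.com,b.com,d.com,e.com} -> size=4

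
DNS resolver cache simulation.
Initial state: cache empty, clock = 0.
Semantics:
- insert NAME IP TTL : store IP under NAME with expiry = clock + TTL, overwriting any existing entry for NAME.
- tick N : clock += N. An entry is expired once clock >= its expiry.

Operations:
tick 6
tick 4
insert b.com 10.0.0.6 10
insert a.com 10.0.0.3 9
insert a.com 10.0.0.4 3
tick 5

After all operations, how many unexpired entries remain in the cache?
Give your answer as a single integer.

Answer: 1

Derivation:
Op 1: tick 6 -> clock=6.
Op 2: tick 4 -> clock=10.
Op 3: insert b.com -> 10.0.0.6 (expiry=10+10=20). clock=10
Op 4: insert a.com -> 10.0.0.3 (expiry=10+9=19). clock=10
Op 5: insert a.com -> 10.0.0.4 (expiry=10+3=13). clock=10
Op 6: tick 5 -> clock=15. purged={a.com}
Final cache (unexpired): {b.com} -> size=1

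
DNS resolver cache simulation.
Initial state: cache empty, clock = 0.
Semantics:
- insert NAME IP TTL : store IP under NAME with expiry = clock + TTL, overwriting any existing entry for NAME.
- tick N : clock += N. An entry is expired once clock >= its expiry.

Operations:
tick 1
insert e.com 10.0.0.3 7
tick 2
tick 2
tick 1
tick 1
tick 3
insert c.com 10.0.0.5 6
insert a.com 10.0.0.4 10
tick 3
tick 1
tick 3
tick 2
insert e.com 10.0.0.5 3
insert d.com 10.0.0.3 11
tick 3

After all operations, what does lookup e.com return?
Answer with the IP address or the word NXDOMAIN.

Op 1: tick 1 -> clock=1.
Op 2: insert e.com -> 10.0.0.3 (expiry=1+7=8). clock=1
Op 3: tick 2 -> clock=3.
Op 4: tick 2 -> clock=5.
Op 5: tick 1 -> clock=6.
Op 6: tick 1 -> clock=7.
Op 7: tick 3 -> clock=10. purged={e.com}
Op 8: insert c.com -> 10.0.0.5 (expiry=10+6=16). clock=10
Op 9: insert a.com -> 10.0.0.4 (expiry=10+10=20). clock=10
Op 10: tick 3 -> clock=13.
Op 11: tick 1 -> clock=14.
Op 12: tick 3 -> clock=17. purged={c.com}
Op 13: tick 2 -> clock=19.
Op 14: insert e.com -> 10.0.0.5 (expiry=19+3=22). clock=19
Op 15: insert d.com -> 10.0.0.3 (expiry=19+11=30). clock=19
Op 16: tick 3 -> clock=22. purged={a.com,e.com}
lookup e.com: not in cache (expired or never inserted)

Answer: NXDOMAIN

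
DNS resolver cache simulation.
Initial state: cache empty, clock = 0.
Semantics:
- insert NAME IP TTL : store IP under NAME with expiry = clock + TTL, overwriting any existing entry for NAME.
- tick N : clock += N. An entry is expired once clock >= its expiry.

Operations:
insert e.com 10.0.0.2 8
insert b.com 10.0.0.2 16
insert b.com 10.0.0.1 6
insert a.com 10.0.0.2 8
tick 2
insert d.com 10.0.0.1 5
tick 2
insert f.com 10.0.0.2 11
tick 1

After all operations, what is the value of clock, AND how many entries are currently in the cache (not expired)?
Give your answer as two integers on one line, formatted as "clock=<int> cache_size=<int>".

Answer: clock=5 cache_size=5

Derivation:
Op 1: insert e.com -> 10.0.0.2 (expiry=0+8=8). clock=0
Op 2: insert b.com -> 10.0.0.2 (expiry=0+16=16). clock=0
Op 3: insert b.com -> 10.0.0.1 (expiry=0+6=6). clock=0
Op 4: insert a.com -> 10.0.0.2 (expiry=0+8=8). clock=0
Op 5: tick 2 -> clock=2.
Op 6: insert d.com -> 10.0.0.1 (expiry=2+5=7). clock=2
Op 7: tick 2 -> clock=4.
Op 8: insert f.com -> 10.0.0.2 (expiry=4+11=15). clock=4
Op 9: tick 1 -> clock=5.
Final clock = 5
Final cache (unexpired): {a.com,b.com,d.com,e.com,f.com} -> size=5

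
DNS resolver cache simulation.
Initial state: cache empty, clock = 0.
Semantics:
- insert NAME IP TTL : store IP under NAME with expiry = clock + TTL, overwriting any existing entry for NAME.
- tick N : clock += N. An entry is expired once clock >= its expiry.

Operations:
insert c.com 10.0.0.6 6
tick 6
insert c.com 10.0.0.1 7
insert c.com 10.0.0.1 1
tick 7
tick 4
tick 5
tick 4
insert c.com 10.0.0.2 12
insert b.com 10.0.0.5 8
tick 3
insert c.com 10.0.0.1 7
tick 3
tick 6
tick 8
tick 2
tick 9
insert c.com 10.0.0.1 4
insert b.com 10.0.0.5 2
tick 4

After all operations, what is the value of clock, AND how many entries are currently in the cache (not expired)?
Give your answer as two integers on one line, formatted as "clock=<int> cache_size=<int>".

Answer: clock=61 cache_size=0

Derivation:
Op 1: insert c.com -> 10.0.0.6 (expiry=0+6=6). clock=0
Op 2: tick 6 -> clock=6. purged={c.com}
Op 3: insert c.com -> 10.0.0.1 (expiry=6+7=13). clock=6
Op 4: insert c.com -> 10.0.0.1 (expiry=6+1=7). clock=6
Op 5: tick 7 -> clock=13. purged={c.com}
Op 6: tick 4 -> clock=17.
Op 7: tick 5 -> clock=22.
Op 8: tick 4 -> clock=26.
Op 9: insert c.com -> 10.0.0.2 (expiry=26+12=38). clock=26
Op 10: insert b.com -> 10.0.0.5 (expiry=26+8=34). clock=26
Op 11: tick 3 -> clock=29.
Op 12: insert c.com -> 10.0.0.1 (expiry=29+7=36). clock=29
Op 13: tick 3 -> clock=32.
Op 14: tick 6 -> clock=38. purged={b.com,c.com}
Op 15: tick 8 -> clock=46.
Op 16: tick 2 -> clock=48.
Op 17: tick 9 -> clock=57.
Op 18: insert c.com -> 10.0.0.1 (expiry=57+4=61). clock=57
Op 19: insert b.com -> 10.0.0.5 (expiry=57+2=59). clock=57
Op 20: tick 4 -> clock=61. purged={b.com,c.com}
Final clock = 61
Final cache (unexpired): {} -> size=0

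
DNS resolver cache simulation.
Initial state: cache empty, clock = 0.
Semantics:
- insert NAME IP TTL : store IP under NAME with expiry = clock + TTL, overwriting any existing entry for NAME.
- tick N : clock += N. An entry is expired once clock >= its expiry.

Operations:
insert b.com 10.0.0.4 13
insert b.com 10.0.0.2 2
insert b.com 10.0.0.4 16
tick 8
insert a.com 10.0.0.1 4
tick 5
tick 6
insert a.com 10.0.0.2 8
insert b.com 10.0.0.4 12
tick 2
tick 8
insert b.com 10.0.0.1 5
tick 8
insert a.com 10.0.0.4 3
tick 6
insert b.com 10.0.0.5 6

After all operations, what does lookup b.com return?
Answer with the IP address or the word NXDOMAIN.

Answer: 10.0.0.5

Derivation:
Op 1: insert b.com -> 10.0.0.4 (expiry=0+13=13). clock=0
Op 2: insert b.com -> 10.0.0.2 (expiry=0+2=2). clock=0
Op 3: insert b.com -> 10.0.0.4 (expiry=0+16=16). clock=0
Op 4: tick 8 -> clock=8.
Op 5: insert a.com -> 10.0.0.1 (expiry=8+4=12). clock=8
Op 6: tick 5 -> clock=13. purged={a.com}
Op 7: tick 6 -> clock=19. purged={b.com}
Op 8: insert a.com -> 10.0.0.2 (expiry=19+8=27). clock=19
Op 9: insert b.com -> 10.0.0.4 (expiry=19+12=31). clock=19
Op 10: tick 2 -> clock=21.
Op 11: tick 8 -> clock=29. purged={a.com}
Op 12: insert b.com -> 10.0.0.1 (expiry=29+5=34). clock=29
Op 13: tick 8 -> clock=37. purged={b.com}
Op 14: insert a.com -> 10.0.0.4 (expiry=37+3=40). clock=37
Op 15: tick 6 -> clock=43. purged={a.com}
Op 16: insert b.com -> 10.0.0.5 (expiry=43+6=49). clock=43
lookup b.com: present, ip=10.0.0.5 expiry=49 > clock=43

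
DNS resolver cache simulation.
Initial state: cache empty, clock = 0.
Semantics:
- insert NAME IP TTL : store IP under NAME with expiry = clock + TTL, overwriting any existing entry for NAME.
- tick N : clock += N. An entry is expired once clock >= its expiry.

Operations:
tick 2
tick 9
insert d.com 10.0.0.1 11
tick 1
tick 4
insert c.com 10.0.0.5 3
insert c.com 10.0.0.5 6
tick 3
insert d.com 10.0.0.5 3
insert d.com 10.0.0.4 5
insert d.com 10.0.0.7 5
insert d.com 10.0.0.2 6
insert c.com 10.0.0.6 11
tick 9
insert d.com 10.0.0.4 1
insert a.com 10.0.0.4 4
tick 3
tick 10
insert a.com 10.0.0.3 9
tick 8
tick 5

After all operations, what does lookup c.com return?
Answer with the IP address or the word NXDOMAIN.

Answer: NXDOMAIN

Derivation:
Op 1: tick 2 -> clock=2.
Op 2: tick 9 -> clock=11.
Op 3: insert d.com -> 10.0.0.1 (expiry=11+11=22). clock=11
Op 4: tick 1 -> clock=12.
Op 5: tick 4 -> clock=16.
Op 6: insert c.com -> 10.0.0.5 (expiry=16+3=19). clock=16
Op 7: insert c.com -> 10.0.0.5 (expiry=16+6=22). clock=16
Op 8: tick 3 -> clock=19.
Op 9: insert d.com -> 10.0.0.5 (expiry=19+3=22). clock=19
Op 10: insert d.com -> 10.0.0.4 (expiry=19+5=24). clock=19
Op 11: insert d.com -> 10.0.0.7 (expiry=19+5=24). clock=19
Op 12: insert d.com -> 10.0.0.2 (expiry=19+6=25). clock=19
Op 13: insert c.com -> 10.0.0.6 (expiry=19+11=30). clock=19
Op 14: tick 9 -> clock=28. purged={d.com}
Op 15: insert d.com -> 10.0.0.4 (expiry=28+1=29). clock=28
Op 16: insert a.com -> 10.0.0.4 (expiry=28+4=32). clock=28
Op 17: tick 3 -> clock=31. purged={c.com,d.com}
Op 18: tick 10 -> clock=41. purged={a.com}
Op 19: insert a.com -> 10.0.0.3 (expiry=41+9=50). clock=41
Op 20: tick 8 -> clock=49.
Op 21: tick 5 -> clock=54. purged={a.com}
lookup c.com: not in cache (expired or never inserted)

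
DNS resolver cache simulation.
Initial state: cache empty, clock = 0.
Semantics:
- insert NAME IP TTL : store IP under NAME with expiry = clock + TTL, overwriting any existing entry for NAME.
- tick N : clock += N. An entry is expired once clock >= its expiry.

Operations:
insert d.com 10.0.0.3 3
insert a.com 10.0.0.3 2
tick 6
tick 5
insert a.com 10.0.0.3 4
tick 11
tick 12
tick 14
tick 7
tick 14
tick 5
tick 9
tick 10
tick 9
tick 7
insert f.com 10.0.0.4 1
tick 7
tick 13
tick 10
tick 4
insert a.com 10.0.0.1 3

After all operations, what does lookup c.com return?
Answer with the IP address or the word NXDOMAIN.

Op 1: insert d.com -> 10.0.0.3 (expiry=0+3=3). clock=0
Op 2: insert a.com -> 10.0.0.3 (expiry=0+2=2). clock=0
Op 3: tick 6 -> clock=6. purged={a.com,d.com}
Op 4: tick 5 -> clock=11.
Op 5: insert a.com -> 10.0.0.3 (expiry=11+4=15). clock=11
Op 6: tick 11 -> clock=22. purged={a.com}
Op 7: tick 12 -> clock=34.
Op 8: tick 14 -> clock=48.
Op 9: tick 7 -> clock=55.
Op 10: tick 14 -> clock=69.
Op 11: tick 5 -> clock=74.
Op 12: tick 9 -> clock=83.
Op 13: tick 10 -> clock=93.
Op 14: tick 9 -> clock=102.
Op 15: tick 7 -> clock=109.
Op 16: insert f.com -> 10.0.0.4 (expiry=109+1=110). clock=109
Op 17: tick 7 -> clock=116. purged={f.com}
Op 18: tick 13 -> clock=129.
Op 19: tick 10 -> clock=139.
Op 20: tick 4 -> clock=143.
Op 21: insert a.com -> 10.0.0.1 (expiry=143+3=146). clock=143
lookup c.com: not in cache (expired or never inserted)

Answer: NXDOMAIN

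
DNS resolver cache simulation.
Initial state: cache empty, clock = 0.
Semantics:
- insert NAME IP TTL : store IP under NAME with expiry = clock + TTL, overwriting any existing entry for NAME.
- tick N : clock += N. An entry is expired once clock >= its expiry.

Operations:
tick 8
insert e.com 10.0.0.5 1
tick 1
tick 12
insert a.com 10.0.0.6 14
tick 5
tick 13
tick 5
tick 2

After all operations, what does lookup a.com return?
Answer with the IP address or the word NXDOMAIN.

Op 1: tick 8 -> clock=8.
Op 2: insert e.com -> 10.0.0.5 (expiry=8+1=9). clock=8
Op 3: tick 1 -> clock=9. purged={e.com}
Op 4: tick 12 -> clock=21.
Op 5: insert a.com -> 10.0.0.6 (expiry=21+14=35). clock=21
Op 6: tick 5 -> clock=26.
Op 7: tick 13 -> clock=39. purged={a.com}
Op 8: tick 5 -> clock=44.
Op 9: tick 2 -> clock=46.
lookup a.com: not in cache (expired or never inserted)

Answer: NXDOMAIN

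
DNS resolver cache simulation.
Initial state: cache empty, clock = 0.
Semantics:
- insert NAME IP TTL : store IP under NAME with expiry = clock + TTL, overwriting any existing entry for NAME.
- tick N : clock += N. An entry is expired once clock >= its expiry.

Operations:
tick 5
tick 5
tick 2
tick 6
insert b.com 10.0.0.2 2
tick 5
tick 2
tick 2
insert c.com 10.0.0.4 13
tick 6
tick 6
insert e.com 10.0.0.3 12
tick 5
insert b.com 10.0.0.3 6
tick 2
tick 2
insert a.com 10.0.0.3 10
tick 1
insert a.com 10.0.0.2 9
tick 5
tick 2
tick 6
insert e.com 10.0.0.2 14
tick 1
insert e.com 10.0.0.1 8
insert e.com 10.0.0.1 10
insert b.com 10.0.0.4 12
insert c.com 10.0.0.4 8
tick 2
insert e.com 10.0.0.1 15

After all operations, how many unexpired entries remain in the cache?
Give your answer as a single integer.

Op 1: tick 5 -> clock=5.
Op 2: tick 5 -> clock=10.
Op 3: tick 2 -> clock=12.
Op 4: tick 6 -> clock=18.
Op 5: insert b.com -> 10.0.0.2 (expiry=18+2=20). clock=18
Op 6: tick 5 -> clock=23. purged={b.com}
Op 7: tick 2 -> clock=25.
Op 8: tick 2 -> clock=27.
Op 9: insert c.com -> 10.0.0.4 (expiry=27+13=40). clock=27
Op 10: tick 6 -> clock=33.
Op 11: tick 6 -> clock=39.
Op 12: insert e.com -> 10.0.0.3 (expiry=39+12=51). clock=39
Op 13: tick 5 -> clock=44. purged={c.com}
Op 14: insert b.com -> 10.0.0.3 (expiry=44+6=50). clock=44
Op 15: tick 2 -> clock=46.
Op 16: tick 2 -> clock=48.
Op 17: insert a.com -> 10.0.0.3 (expiry=48+10=58). clock=48
Op 18: tick 1 -> clock=49.
Op 19: insert a.com -> 10.0.0.2 (expiry=49+9=58). clock=49
Op 20: tick 5 -> clock=54. purged={b.com,e.com}
Op 21: tick 2 -> clock=56.
Op 22: tick 6 -> clock=62. purged={a.com}
Op 23: insert e.com -> 10.0.0.2 (expiry=62+14=76). clock=62
Op 24: tick 1 -> clock=63.
Op 25: insert e.com -> 10.0.0.1 (expiry=63+8=71). clock=63
Op 26: insert e.com -> 10.0.0.1 (expiry=63+10=73). clock=63
Op 27: insert b.com -> 10.0.0.4 (expiry=63+12=75). clock=63
Op 28: insert c.com -> 10.0.0.4 (expiry=63+8=71). clock=63
Op 29: tick 2 -> clock=65.
Op 30: insert e.com -> 10.0.0.1 (expiry=65+15=80). clock=65
Final cache (unexpired): {b.com,c.com,e.com} -> size=3

Answer: 3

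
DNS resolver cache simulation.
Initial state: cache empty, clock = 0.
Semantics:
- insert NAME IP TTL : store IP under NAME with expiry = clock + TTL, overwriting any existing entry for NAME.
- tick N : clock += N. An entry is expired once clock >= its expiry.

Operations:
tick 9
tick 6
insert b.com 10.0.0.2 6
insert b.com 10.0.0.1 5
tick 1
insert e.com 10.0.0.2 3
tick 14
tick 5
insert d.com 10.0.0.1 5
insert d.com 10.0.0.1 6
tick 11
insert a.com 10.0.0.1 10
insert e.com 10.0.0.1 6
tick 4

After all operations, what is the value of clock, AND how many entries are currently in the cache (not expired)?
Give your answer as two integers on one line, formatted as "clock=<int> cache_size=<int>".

Op 1: tick 9 -> clock=9.
Op 2: tick 6 -> clock=15.
Op 3: insert b.com -> 10.0.0.2 (expiry=15+6=21). clock=15
Op 4: insert b.com -> 10.0.0.1 (expiry=15+5=20). clock=15
Op 5: tick 1 -> clock=16.
Op 6: insert e.com -> 10.0.0.2 (expiry=16+3=19). clock=16
Op 7: tick 14 -> clock=30. purged={b.com,e.com}
Op 8: tick 5 -> clock=35.
Op 9: insert d.com -> 10.0.0.1 (expiry=35+5=40). clock=35
Op 10: insert d.com -> 10.0.0.1 (expiry=35+6=41). clock=35
Op 11: tick 11 -> clock=46. purged={d.com}
Op 12: insert a.com -> 10.0.0.1 (expiry=46+10=56). clock=46
Op 13: insert e.com -> 10.0.0.1 (expiry=46+6=52). clock=46
Op 14: tick 4 -> clock=50.
Final clock = 50
Final cache (unexpired): {a.com,e.com} -> size=2

Answer: clock=50 cache_size=2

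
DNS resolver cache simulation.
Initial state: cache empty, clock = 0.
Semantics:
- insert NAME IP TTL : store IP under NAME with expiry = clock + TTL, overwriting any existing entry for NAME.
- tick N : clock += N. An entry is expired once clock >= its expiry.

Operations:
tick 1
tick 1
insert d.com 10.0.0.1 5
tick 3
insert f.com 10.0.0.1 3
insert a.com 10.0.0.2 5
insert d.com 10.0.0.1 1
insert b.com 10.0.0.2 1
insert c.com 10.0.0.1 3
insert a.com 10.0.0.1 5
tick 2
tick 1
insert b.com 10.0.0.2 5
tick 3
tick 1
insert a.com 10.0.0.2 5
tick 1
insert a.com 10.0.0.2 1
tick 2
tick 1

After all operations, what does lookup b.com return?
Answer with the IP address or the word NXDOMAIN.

Answer: NXDOMAIN

Derivation:
Op 1: tick 1 -> clock=1.
Op 2: tick 1 -> clock=2.
Op 3: insert d.com -> 10.0.0.1 (expiry=2+5=7). clock=2
Op 4: tick 3 -> clock=5.
Op 5: insert f.com -> 10.0.0.1 (expiry=5+3=8). clock=5
Op 6: insert a.com -> 10.0.0.2 (expiry=5+5=10). clock=5
Op 7: insert d.com -> 10.0.0.1 (expiry=5+1=6). clock=5
Op 8: insert b.com -> 10.0.0.2 (expiry=5+1=6). clock=5
Op 9: insert c.com -> 10.0.0.1 (expiry=5+3=8). clock=5
Op 10: insert a.com -> 10.0.0.1 (expiry=5+5=10). clock=5
Op 11: tick 2 -> clock=7. purged={b.com,d.com}
Op 12: tick 1 -> clock=8. purged={c.com,f.com}
Op 13: insert b.com -> 10.0.0.2 (expiry=8+5=13). clock=8
Op 14: tick 3 -> clock=11. purged={a.com}
Op 15: tick 1 -> clock=12.
Op 16: insert a.com -> 10.0.0.2 (expiry=12+5=17). clock=12
Op 17: tick 1 -> clock=13. purged={b.com}
Op 18: insert a.com -> 10.0.0.2 (expiry=13+1=14). clock=13
Op 19: tick 2 -> clock=15. purged={a.com}
Op 20: tick 1 -> clock=16.
lookup b.com: not in cache (expired or never inserted)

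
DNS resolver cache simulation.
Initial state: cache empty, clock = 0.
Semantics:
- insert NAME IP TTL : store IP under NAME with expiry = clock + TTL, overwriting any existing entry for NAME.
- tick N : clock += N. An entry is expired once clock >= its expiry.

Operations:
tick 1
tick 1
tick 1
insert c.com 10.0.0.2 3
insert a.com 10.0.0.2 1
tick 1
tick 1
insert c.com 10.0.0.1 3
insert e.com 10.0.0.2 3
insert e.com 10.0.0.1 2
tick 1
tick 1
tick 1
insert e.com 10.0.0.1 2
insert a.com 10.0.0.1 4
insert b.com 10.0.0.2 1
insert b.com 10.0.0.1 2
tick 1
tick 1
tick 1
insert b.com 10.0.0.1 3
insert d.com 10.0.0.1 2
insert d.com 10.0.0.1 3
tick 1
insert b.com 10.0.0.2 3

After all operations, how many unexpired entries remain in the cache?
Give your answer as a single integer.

Op 1: tick 1 -> clock=1.
Op 2: tick 1 -> clock=2.
Op 3: tick 1 -> clock=3.
Op 4: insert c.com -> 10.0.0.2 (expiry=3+3=6). clock=3
Op 5: insert a.com -> 10.0.0.2 (expiry=3+1=4). clock=3
Op 6: tick 1 -> clock=4. purged={a.com}
Op 7: tick 1 -> clock=5.
Op 8: insert c.com -> 10.0.0.1 (expiry=5+3=8). clock=5
Op 9: insert e.com -> 10.0.0.2 (expiry=5+3=8). clock=5
Op 10: insert e.com -> 10.0.0.1 (expiry=5+2=7). clock=5
Op 11: tick 1 -> clock=6.
Op 12: tick 1 -> clock=7. purged={e.com}
Op 13: tick 1 -> clock=8. purged={c.com}
Op 14: insert e.com -> 10.0.0.1 (expiry=8+2=10). clock=8
Op 15: insert a.com -> 10.0.0.1 (expiry=8+4=12). clock=8
Op 16: insert b.com -> 10.0.0.2 (expiry=8+1=9). clock=8
Op 17: insert b.com -> 10.0.0.1 (expiry=8+2=10). clock=8
Op 18: tick 1 -> clock=9.
Op 19: tick 1 -> clock=10. purged={b.com,e.com}
Op 20: tick 1 -> clock=11.
Op 21: insert b.com -> 10.0.0.1 (expiry=11+3=14). clock=11
Op 22: insert d.com -> 10.0.0.1 (expiry=11+2=13). clock=11
Op 23: insert d.com -> 10.0.0.1 (expiry=11+3=14). clock=11
Op 24: tick 1 -> clock=12. purged={a.com}
Op 25: insert b.com -> 10.0.0.2 (expiry=12+3=15). clock=12
Final cache (unexpired): {b.com,d.com} -> size=2

Answer: 2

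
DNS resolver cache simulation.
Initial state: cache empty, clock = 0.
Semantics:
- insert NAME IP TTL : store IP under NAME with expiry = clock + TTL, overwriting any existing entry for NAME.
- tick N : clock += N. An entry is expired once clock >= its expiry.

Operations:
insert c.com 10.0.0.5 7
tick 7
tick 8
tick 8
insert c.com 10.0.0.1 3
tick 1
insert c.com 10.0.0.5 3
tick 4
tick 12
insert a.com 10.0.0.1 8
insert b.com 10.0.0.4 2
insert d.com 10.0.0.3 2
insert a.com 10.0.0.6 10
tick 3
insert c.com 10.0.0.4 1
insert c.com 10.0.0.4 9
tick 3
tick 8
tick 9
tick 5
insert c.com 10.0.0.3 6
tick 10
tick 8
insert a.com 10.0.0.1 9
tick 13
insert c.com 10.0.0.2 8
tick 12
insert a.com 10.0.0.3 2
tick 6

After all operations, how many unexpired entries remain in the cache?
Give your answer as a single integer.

Answer: 0

Derivation:
Op 1: insert c.com -> 10.0.0.5 (expiry=0+7=7). clock=0
Op 2: tick 7 -> clock=7. purged={c.com}
Op 3: tick 8 -> clock=15.
Op 4: tick 8 -> clock=23.
Op 5: insert c.com -> 10.0.0.1 (expiry=23+3=26). clock=23
Op 6: tick 1 -> clock=24.
Op 7: insert c.com -> 10.0.0.5 (expiry=24+3=27). clock=24
Op 8: tick 4 -> clock=28. purged={c.com}
Op 9: tick 12 -> clock=40.
Op 10: insert a.com -> 10.0.0.1 (expiry=40+8=48). clock=40
Op 11: insert b.com -> 10.0.0.4 (expiry=40+2=42). clock=40
Op 12: insert d.com -> 10.0.0.3 (expiry=40+2=42). clock=40
Op 13: insert a.com -> 10.0.0.6 (expiry=40+10=50). clock=40
Op 14: tick 3 -> clock=43. purged={b.com,d.com}
Op 15: insert c.com -> 10.0.0.4 (expiry=43+1=44). clock=43
Op 16: insert c.com -> 10.0.0.4 (expiry=43+9=52). clock=43
Op 17: tick 3 -> clock=46.
Op 18: tick 8 -> clock=54. purged={a.com,c.com}
Op 19: tick 9 -> clock=63.
Op 20: tick 5 -> clock=68.
Op 21: insert c.com -> 10.0.0.3 (expiry=68+6=74). clock=68
Op 22: tick 10 -> clock=78. purged={c.com}
Op 23: tick 8 -> clock=86.
Op 24: insert a.com -> 10.0.0.1 (expiry=86+9=95). clock=86
Op 25: tick 13 -> clock=99. purged={a.com}
Op 26: insert c.com -> 10.0.0.2 (expiry=99+8=107). clock=99
Op 27: tick 12 -> clock=111. purged={c.com}
Op 28: insert a.com -> 10.0.0.3 (expiry=111+2=113). clock=111
Op 29: tick 6 -> clock=117. purged={a.com}
Final cache (unexpired): {} -> size=0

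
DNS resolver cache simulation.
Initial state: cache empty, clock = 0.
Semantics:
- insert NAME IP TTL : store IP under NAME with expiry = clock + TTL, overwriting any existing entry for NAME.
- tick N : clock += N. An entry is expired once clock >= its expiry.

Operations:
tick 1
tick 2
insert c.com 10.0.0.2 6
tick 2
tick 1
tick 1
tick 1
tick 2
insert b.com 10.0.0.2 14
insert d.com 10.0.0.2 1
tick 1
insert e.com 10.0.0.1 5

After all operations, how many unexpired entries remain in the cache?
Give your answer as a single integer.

Op 1: tick 1 -> clock=1.
Op 2: tick 2 -> clock=3.
Op 3: insert c.com -> 10.0.0.2 (expiry=3+6=9). clock=3
Op 4: tick 2 -> clock=5.
Op 5: tick 1 -> clock=6.
Op 6: tick 1 -> clock=7.
Op 7: tick 1 -> clock=8.
Op 8: tick 2 -> clock=10. purged={c.com}
Op 9: insert b.com -> 10.0.0.2 (expiry=10+14=24). clock=10
Op 10: insert d.com -> 10.0.0.2 (expiry=10+1=11). clock=10
Op 11: tick 1 -> clock=11. purged={d.com}
Op 12: insert e.com -> 10.0.0.1 (expiry=11+5=16). clock=11
Final cache (unexpired): {b.com,e.com} -> size=2

Answer: 2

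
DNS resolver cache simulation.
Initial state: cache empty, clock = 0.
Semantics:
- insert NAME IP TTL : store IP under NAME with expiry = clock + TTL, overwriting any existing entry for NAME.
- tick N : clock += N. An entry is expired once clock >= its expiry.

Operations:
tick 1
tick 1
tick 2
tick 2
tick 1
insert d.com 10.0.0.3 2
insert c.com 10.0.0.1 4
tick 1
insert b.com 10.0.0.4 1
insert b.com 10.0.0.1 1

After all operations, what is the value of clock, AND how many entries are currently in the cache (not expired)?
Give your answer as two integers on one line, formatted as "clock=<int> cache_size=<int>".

Answer: clock=8 cache_size=3

Derivation:
Op 1: tick 1 -> clock=1.
Op 2: tick 1 -> clock=2.
Op 3: tick 2 -> clock=4.
Op 4: tick 2 -> clock=6.
Op 5: tick 1 -> clock=7.
Op 6: insert d.com -> 10.0.0.3 (expiry=7+2=9). clock=7
Op 7: insert c.com -> 10.0.0.1 (expiry=7+4=11). clock=7
Op 8: tick 1 -> clock=8.
Op 9: insert b.com -> 10.0.0.4 (expiry=8+1=9). clock=8
Op 10: insert b.com -> 10.0.0.1 (expiry=8+1=9). clock=8
Final clock = 8
Final cache (unexpired): {b.com,c.com,d.com} -> size=3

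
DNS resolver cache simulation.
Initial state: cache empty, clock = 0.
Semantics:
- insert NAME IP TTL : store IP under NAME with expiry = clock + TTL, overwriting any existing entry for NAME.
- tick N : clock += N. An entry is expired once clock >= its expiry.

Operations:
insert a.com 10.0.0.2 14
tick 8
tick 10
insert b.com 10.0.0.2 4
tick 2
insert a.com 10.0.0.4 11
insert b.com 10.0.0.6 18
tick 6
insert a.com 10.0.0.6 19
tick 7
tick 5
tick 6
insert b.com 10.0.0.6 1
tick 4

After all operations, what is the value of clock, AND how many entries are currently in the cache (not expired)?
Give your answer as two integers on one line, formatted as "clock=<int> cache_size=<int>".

Op 1: insert a.com -> 10.0.0.2 (expiry=0+14=14). clock=0
Op 2: tick 8 -> clock=8.
Op 3: tick 10 -> clock=18. purged={a.com}
Op 4: insert b.com -> 10.0.0.2 (expiry=18+4=22). clock=18
Op 5: tick 2 -> clock=20.
Op 6: insert a.com -> 10.0.0.4 (expiry=20+11=31). clock=20
Op 7: insert b.com -> 10.0.0.6 (expiry=20+18=38). clock=20
Op 8: tick 6 -> clock=26.
Op 9: insert a.com -> 10.0.0.6 (expiry=26+19=45). clock=26
Op 10: tick 7 -> clock=33.
Op 11: tick 5 -> clock=38. purged={b.com}
Op 12: tick 6 -> clock=44.
Op 13: insert b.com -> 10.0.0.6 (expiry=44+1=45). clock=44
Op 14: tick 4 -> clock=48. purged={a.com,b.com}
Final clock = 48
Final cache (unexpired): {} -> size=0

Answer: clock=48 cache_size=0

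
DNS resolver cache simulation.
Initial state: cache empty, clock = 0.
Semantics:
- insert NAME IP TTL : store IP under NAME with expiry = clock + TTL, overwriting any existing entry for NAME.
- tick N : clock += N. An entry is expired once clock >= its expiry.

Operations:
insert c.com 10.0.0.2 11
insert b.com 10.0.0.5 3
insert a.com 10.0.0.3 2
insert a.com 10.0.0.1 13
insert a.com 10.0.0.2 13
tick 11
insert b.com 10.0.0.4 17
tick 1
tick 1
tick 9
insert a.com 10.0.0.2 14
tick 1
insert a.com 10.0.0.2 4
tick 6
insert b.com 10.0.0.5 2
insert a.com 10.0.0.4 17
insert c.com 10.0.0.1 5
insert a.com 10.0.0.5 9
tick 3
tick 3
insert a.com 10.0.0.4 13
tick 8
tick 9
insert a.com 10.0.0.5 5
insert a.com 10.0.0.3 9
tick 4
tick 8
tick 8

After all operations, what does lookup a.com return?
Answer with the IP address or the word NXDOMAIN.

Answer: NXDOMAIN

Derivation:
Op 1: insert c.com -> 10.0.0.2 (expiry=0+11=11). clock=0
Op 2: insert b.com -> 10.0.0.5 (expiry=0+3=3). clock=0
Op 3: insert a.com -> 10.0.0.3 (expiry=0+2=2). clock=0
Op 4: insert a.com -> 10.0.0.1 (expiry=0+13=13). clock=0
Op 5: insert a.com -> 10.0.0.2 (expiry=0+13=13). clock=0
Op 6: tick 11 -> clock=11. purged={b.com,c.com}
Op 7: insert b.com -> 10.0.0.4 (expiry=11+17=28). clock=11
Op 8: tick 1 -> clock=12.
Op 9: tick 1 -> clock=13. purged={a.com}
Op 10: tick 9 -> clock=22.
Op 11: insert a.com -> 10.0.0.2 (expiry=22+14=36). clock=22
Op 12: tick 1 -> clock=23.
Op 13: insert a.com -> 10.0.0.2 (expiry=23+4=27). clock=23
Op 14: tick 6 -> clock=29. purged={a.com,b.com}
Op 15: insert b.com -> 10.0.0.5 (expiry=29+2=31). clock=29
Op 16: insert a.com -> 10.0.0.4 (expiry=29+17=46). clock=29
Op 17: insert c.com -> 10.0.0.1 (expiry=29+5=34). clock=29
Op 18: insert a.com -> 10.0.0.5 (expiry=29+9=38). clock=29
Op 19: tick 3 -> clock=32. purged={b.com}
Op 20: tick 3 -> clock=35. purged={c.com}
Op 21: insert a.com -> 10.0.0.4 (expiry=35+13=48). clock=35
Op 22: tick 8 -> clock=43.
Op 23: tick 9 -> clock=52. purged={a.com}
Op 24: insert a.com -> 10.0.0.5 (expiry=52+5=57). clock=52
Op 25: insert a.com -> 10.0.0.3 (expiry=52+9=61). clock=52
Op 26: tick 4 -> clock=56.
Op 27: tick 8 -> clock=64. purged={a.com}
Op 28: tick 8 -> clock=72.
lookup a.com: not in cache (expired or never inserted)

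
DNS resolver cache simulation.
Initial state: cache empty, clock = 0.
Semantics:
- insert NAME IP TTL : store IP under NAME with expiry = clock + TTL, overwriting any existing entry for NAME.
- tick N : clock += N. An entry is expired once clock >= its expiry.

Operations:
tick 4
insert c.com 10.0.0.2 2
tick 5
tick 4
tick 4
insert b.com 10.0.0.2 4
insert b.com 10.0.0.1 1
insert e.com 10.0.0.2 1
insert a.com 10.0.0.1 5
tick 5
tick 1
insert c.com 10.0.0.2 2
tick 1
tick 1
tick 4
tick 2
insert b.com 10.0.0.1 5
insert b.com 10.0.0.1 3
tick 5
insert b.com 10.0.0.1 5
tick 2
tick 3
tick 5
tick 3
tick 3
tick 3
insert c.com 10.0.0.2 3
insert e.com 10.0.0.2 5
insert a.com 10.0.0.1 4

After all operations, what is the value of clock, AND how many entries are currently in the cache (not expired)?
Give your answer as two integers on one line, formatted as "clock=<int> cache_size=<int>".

Op 1: tick 4 -> clock=4.
Op 2: insert c.com -> 10.0.0.2 (expiry=4+2=6). clock=4
Op 3: tick 5 -> clock=9. purged={c.com}
Op 4: tick 4 -> clock=13.
Op 5: tick 4 -> clock=17.
Op 6: insert b.com -> 10.0.0.2 (expiry=17+4=21). clock=17
Op 7: insert b.com -> 10.0.0.1 (expiry=17+1=18). clock=17
Op 8: insert e.com -> 10.0.0.2 (expiry=17+1=18). clock=17
Op 9: insert a.com -> 10.0.0.1 (expiry=17+5=22). clock=17
Op 10: tick 5 -> clock=22. purged={a.com,b.com,e.com}
Op 11: tick 1 -> clock=23.
Op 12: insert c.com -> 10.0.0.2 (expiry=23+2=25). clock=23
Op 13: tick 1 -> clock=24.
Op 14: tick 1 -> clock=25. purged={c.com}
Op 15: tick 4 -> clock=29.
Op 16: tick 2 -> clock=31.
Op 17: insert b.com -> 10.0.0.1 (expiry=31+5=36). clock=31
Op 18: insert b.com -> 10.0.0.1 (expiry=31+3=34). clock=31
Op 19: tick 5 -> clock=36. purged={b.com}
Op 20: insert b.com -> 10.0.0.1 (expiry=36+5=41). clock=36
Op 21: tick 2 -> clock=38.
Op 22: tick 3 -> clock=41. purged={b.com}
Op 23: tick 5 -> clock=46.
Op 24: tick 3 -> clock=49.
Op 25: tick 3 -> clock=52.
Op 26: tick 3 -> clock=55.
Op 27: insert c.com -> 10.0.0.2 (expiry=55+3=58). clock=55
Op 28: insert e.com -> 10.0.0.2 (expiry=55+5=60). clock=55
Op 29: insert a.com -> 10.0.0.1 (expiry=55+4=59). clock=55
Final clock = 55
Final cache (unexpired): {a.com,c.com,e.com} -> size=3

Answer: clock=55 cache_size=3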